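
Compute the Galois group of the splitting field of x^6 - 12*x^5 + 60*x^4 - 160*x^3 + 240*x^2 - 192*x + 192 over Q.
The polynomial f is an irreducible sextic over Q, so G = Gal(f/Q) is one of the 16 transitive subgroups 6T1, ..., 6T16 of S_6. The discriminant of f is -1603087953297408, which is not a perfect square, so G is not contained in A_6. The transitive groups of degree 6 not contained in A_6 are: C_6 (6T1, order 6), S_3 (6T2, order 6), D_6 (6T3, order 12), C_3 x S_3 (6T5, order 18), A_4 x C_2 (6T6, order 24), S_4 (6T8, order 24), S_3 x S_3 (6T9, order 36), S_4 x C_2 (6T11, order 48), (S_3 x S_3) : C_2 (6T13, order 72), PGL(2,5) (6T14, order 120), S_6 (6T16, order 720). By Dedekind's theorem, for a prime p not dividing disc(f) the degrees of the irreducible factors of f mod p form the cycle type of an element of G. Factoring f modulo the 79 such primes p <= 419 (skipping 2, 3, which divide the discriminant), each new pattern first appears at: mod 5: f = (x^2 + 3)(x^2 + x + 1)(x^2 + 2x + 4), pattern 2+2+2; mod 7: f = (x^6 + 2x^5 + 4x^4 + x^3 + 2x^2 + 4x + 3), pattern 6; mod 11: f = (x + 2)(x + 5)(x^2 + 1)(x^2 + 3x + 6), pattern 2+2+1+1; mod 19: f = (x^3 + 13x^2 + 12x + 1)(x^3 + 13x^2 + 12x + 2), pattern 3+3; mod 43: f = (x + 4)(x + 5)(x + 34)(x + 35)(x + 40)(x + 42), pattern 1+1+1+1+1+1. No other pattern occurs in this range, so the set of observed cycle types is {2+2+2, 6, 2+2+1+1, 3+3, 1+1+1+1+1+1}. The candidates containing elements of all these cycle types are D_6 (6T3) of order 12, A_4 x C_2 (6T6) of order 24, S_3 x S_3 (6T9) of order 36, S_4 x C_2 (6T11) of order 48, (S_3 x S_3) : C_2 (6T13) of order 72, PGL(2,5) (6T14) of order 120, S_6 (6T16) of order 720; the others are excluded. The observed types are precisely the cycle types that occur in D_6 (6T3). Each of the other remaining candidates has further cycle types, and by the Chebotarev density theorem the matching factorization patterns would occur for a proportion of primes equal to their share of the group: A_4 x C_2 (6T6) additionally contains elements of type 2+1+1+1+1 (3 of its 24 elements, about 12% of primes); S_3 x S_3 (6T9) additionally contains elements of type 3+1+1+1 (4 of its 36 elements, about 11% of primes); S_4 x C_2 (6T11) additionally contains elements of type 4+2, 4+1+1, 2+1+1+1+1 (15 of its 48 elements, about 31% of primes); (S_3 x S_3) : C_2 (6T13) additionally contains elements of type 4+2, 3+2+1, 3+1+1+1, 2+1+1+1+1 (40 of its 72 elements, about 56% of primes); PGL(2,5) (6T14) additionally contains elements of type 5+1, 4+1+1 (54 of its 120 elements, about 45% of primes); S_6 (6T16) additionally contains elements of type 5+1, 4+2, 4+1+1, 3+2+1, 3+1+1+1, 2+1+1+1+1 (499 of its 720 elements, about 69% of primes). None of the 79 primes tested shows any such pattern (for each of these groups the chance of that is below 10^-4), which rules them out. Hence G = D_6 (6T3), of order 12.

D_6, the dihedral group of order 12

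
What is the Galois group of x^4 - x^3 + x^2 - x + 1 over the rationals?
The polynomial is an irreducible quartic over Q and its discriminant is 125, which is not a perfect square, so the Galois group is not contained in A_4. The resolvent cubic y^3 - y^2 - 3*y + 2 has exactly one rational root, so the Galois group is C_4 or D_4. The quartic becomes reducible over Q(sqrt(disc)), so the group is C_4.

C_4, the cyclic group of order 4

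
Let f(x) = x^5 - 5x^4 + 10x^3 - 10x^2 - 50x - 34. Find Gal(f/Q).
A_5 (order 60)

The polynomial f is an irreducible quintic over Q, so G = Gal(f/Q) is a transitive subgroup of S_5: one of C_5 (5T1, order 5), D_5 (5T2, order 10), F_20 (5T3, order 20), A_5 (5T4, order 60) or S_5 (5T5, order 120). The discriminant of f is 58564000000 = 242000^2, a perfect square, so G is contained in A_5. The transitive groups of degree 5 contained in A_5 are: C_5 (5T1, order 5), D_5 (5T2, order 10), A_5 (5T4, order 60). By Dedekind's theorem, for a prime p not dividing disc(f) the degrees of the irreducible factors of f mod p form the cycle type of an element of G. Factoring f modulo the 3 such primes p <= 13 (skipping 2, 5, 11, which divide the discriminant), each new pattern first appears at: mod 3: f = (x^5 + x^4 + x^3 + 2x^2 + x + 2), pattern 5; mod 13: f = (x + 4)(x + 6)(x^3 + 11x^2 + 6x + 4), pattern 3+1+1. No other pattern occurs in this range, so the set of observed cycle types is {5, 3+1+1}. Among the candidates above, the only group containing elements of all these cycle types is A_5 (5T4) — each of C_5 (5T1), D_5 (5T2) lacks at least one of them. Hence G = A_5 (5T4), of order 60.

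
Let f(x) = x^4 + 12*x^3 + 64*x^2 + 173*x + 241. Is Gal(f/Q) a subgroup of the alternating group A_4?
No

The polynomial is irreducible of degree 4 over Q. Its discriminant is 14535125, which is not a perfect square. A Galois group lies in the alternating group exactly when the discriminant is a square in Q, so the Galois group (C_4) is not contained in A_4.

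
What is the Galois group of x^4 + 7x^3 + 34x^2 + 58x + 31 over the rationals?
The polynomial is an irreducible quartic over Q and its discriminant is 465125, which is not a perfect square, so the Galois group is not contained in A_4. The resolvent cubic y^3 - 34*y^2 + 282*y - 667 has exactly one rational root, so the Galois group is C_4 or D_4. The quartic becomes reducible over Q(sqrt(disc)), so the group is C_4.

C_4 (order 4)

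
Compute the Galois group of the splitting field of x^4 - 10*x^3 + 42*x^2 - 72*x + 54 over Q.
The polynomial is an irreducible quartic over Q and its discriminant is 2286144 = 1512^2, a perfect square, so the Galois group is contained in A_4. The resolvent cubic y^3 - 42*y^2 + 504*y - 1512 is irreducible over Q. An irreducible resolvent with square discriminant gives A_4.

4T4: A_4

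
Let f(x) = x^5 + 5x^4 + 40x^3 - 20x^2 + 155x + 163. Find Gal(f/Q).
The polynomial f is an irreducible quintic over Q, so G = Gal(f/Q) is a transitive subgroup of S_5: one of C_5 (5T1, order 5), D_5 (5T2, order 10), F_20 (5T3, order 20), A_5 (5T4, order 60) or S_5 (5T5, order 120). The discriminant of f is 728086579200000, which is not a perfect square, so G is not contained in A_5. The transitive groups of degree 5 not contained in A_5 are: F_20 (5T3, order 20), S_5 (5T5, order 120). By Dedekind's theorem, for a prime p not dividing disc(f) the degrees of the irreducible factors of f mod p form the cycle type of an element of G. Factoring f modulo the 18 such primes p <= 73 (skipping 2, 3, 5, which divide the discriminant), each new pattern first appears at: mod 7: f = (x + 3)(x^4 + 2x^3 + 6x^2 + 4x + 3), pattern 4+1; mod 11: f = (x + 9)(x^2 + x + 8)(x^2 + 6x + 7), pattern 2+2+1; mod 19: f = (x^5 + 5x^4 + 2x^3 + 18x^2 + 3x + 11), pattern 5. No other pattern occurs in this range, so the set of observed cycle types is {4+1, 2+2+1, 5}. The candidates containing elements of all these cycle types are F_20 (5T3) of order 20, S_5 (5T5) of order 120; the others are excluded. The observed types are precisely the cycle types that occur in F_20 (5T3) (apart from the identity). Each of the other remaining candidates has further cycle types, and by the Chebotarev density theorem the matching factorization patterns would occur for a proportion of primes equal to their share of the group: S_5 (5T5) additionally contains elements of type 3+2, 3+1+1, 2+1+1+1 (50 of its 120 elements, about 42% of primes). None of the 18 primes tested shows any such pattern (for each of these groups the chance of that is below 10^-4), which rules them out. Hence G = F_20 (5T3), of order 20.

F_20 (also written F20)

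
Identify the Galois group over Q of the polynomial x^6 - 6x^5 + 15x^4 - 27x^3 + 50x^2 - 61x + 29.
The polynomial f is an irreducible sextic over Q, so G = Gal(f/Q) is one of the 16 transitive subgroups 6T1, ..., 6T16 of S_6. The discriminant of f is -219439771, which is not a perfect square, so G is not contained in A_6. The transitive groups of degree 6 not contained in A_6 are: C_6 (6T1, order 6), S_3 (6T2, order 6), D_6 (6T3, order 12), C_3 x S_3 (6T5, order 18), A_4 x C_2 (6T6, order 24), S_4 (6T8, order 24), S_3 x S_3 (6T9, order 36), S_4 x C_2 (6T11, order 48), (S_3 x S_3) : C_2 (6T13, order 72), PGL(2,5) (6T14, order 120), S_6 (6T16, order 720). By Dedekind's theorem, for a prime p not dividing disc(f) the degrees of the irreducible factors of f mod p form the cycle type of an element of G. Factoring f modulo the 4 such primes p <= 7, each new pattern first appears at: mod 2: f = (x^6 + x^4 + x^3 + x + 1), pattern 6; mod 3: f = (x + 1)(x^2 + 2x + 2)(x^3 + 2x + 1), pattern 3+2+1; mod 5: f = (x^3 + x^2 + 3x + 4)(x^3 + 3x^2 + 4x + 1), pattern 3+3; mod 7: f = (x + 1)(x^5 + x^3 + x + 1), pattern 5+1. No other pattern occurs in this range, so the set of observed cycle types is {6, 3+2+1, 3+3, 5+1}. Among the candidates above, the only group containing elements of all these cycle types is S_6 (6T16); every other candidate lacks at least one of them. Hence G = S_6 (6T16), of order 720.

S_6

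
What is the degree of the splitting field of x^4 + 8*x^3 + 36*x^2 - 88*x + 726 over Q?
The degree of the splitting field over Q equals the order of the Galois group, so first determine the group. The polynomial is an irreducible quartic over Q and its discriminant is 263410239488, which is not a perfect square, so the Galois group is not contained in A_4. The resolvent cubic y^3 - 36*y^2 - 3608*y + 50336 has exactly one rational root, so the Galois group is C_4 or D_4. The quartic remains irreducible over Q(sqrt(disc)), so the group is D_4. The Galois group D_4 (4T3) has order 8, so the splitting field has degree 8 over Q.

8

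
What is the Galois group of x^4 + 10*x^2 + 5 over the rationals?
4T1: C_4

The polynomial is an irreducible quartic over Q and its discriminant is 512000, which is not a perfect square, so the Galois group is not contained in A_4. The resolvent cubic y^3 - 10*y^2 - 20*y + 200 has exactly one rational root, so the Galois group is C_4 or D_4. The quartic becomes reducible over Q(sqrt(disc)), so the group is C_4.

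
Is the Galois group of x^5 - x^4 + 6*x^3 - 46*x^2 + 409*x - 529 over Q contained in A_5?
The polynomial is irreducible of degree 5 over Q. Its discriminant is 1217507491840000 = 34892800^2, a perfect square. A Galois group lies in the alternating group exactly when the discriminant is a square in Q, so the Galois group (D_5) is contained in A_5.

Yes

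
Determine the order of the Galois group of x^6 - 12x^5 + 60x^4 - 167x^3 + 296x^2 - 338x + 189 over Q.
720

The degree of the splitting field over Q equals the order of the Galois group, so first determine the group. The polynomial f is an irreducible sextic over Q, so G = Gal(f/Q) is one of the 16 transitive subgroups 6T1, ..., 6T16 of S_6. The discriminant of f is -219439771, which is not a perfect square, so G is not contained in A_6. The transitive groups of degree 6 not contained in A_6 are: C_6 (6T1, order 6), S_3 (6T2, order 6), D_6 (6T3, order 12), C_3 x S_3 (6T5, order 18), A_4 x C_2 (6T6, order 24), S_4 (6T8, order 24), S_3 x S_3 (6T9, order 36), S_4 x C_2 (6T11, order 48), (S_3 x S_3) : C_2 (6T13, order 72), PGL(2,5) (6T14, order 120), S_6 (6T16, order 720). By Dedekind's theorem, for a prime p not dividing disc(f) the degrees of the irreducible factors of f mod p form the cycle type of an element of G. Factoring f modulo the 4 such primes p <= 7, each new pattern first appears at: mod 2: f = (x^6 + x^3 + 1), pattern 6; mod 3: f = (x)(x^2 + 1)(x^3 + 2x + 1), pattern 3+2+1; mod 5: f = (x^3 + x + 4)(x^3 + 3x^2 + 4x + 1), pattern 3+3; mod 7: f = (x)(x^5 + 2x^4 + 4x^3 + x^2 + 2x + 5), pattern 5+1. No other pattern occurs in this range, so the set of observed cycle types is {6, 3+2+1, 3+3, 5+1}. Among the candidates above, the only group containing elements of all these cycle types is S_6 (6T16); every other candidate lacks at least one of them. Hence G = S_6 (6T16), of order 720. The Galois group S_6 (6T16) has order 720, so the splitting field has degree 720 over Q.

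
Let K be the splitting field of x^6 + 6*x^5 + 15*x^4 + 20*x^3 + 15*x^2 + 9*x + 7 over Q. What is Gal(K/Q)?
The polynomial f is an irreducible sextic over Q, so G = Gal(f/Q) is one of the 16 transitive subgroups 6T1, ..., 6T16 of S_6. The discriminant of f is -9059283, which is not a perfect square, so G is not contained in A_6. The transitive groups of degree 6 not contained in A_6 are: C_6 (6T1, order 6), S_3 (6T2, order 6), D_6 (6T3, order 12), C_3 x S_3 (6T5, order 18), A_4 x C_2 (6T6, order 24), S_4 (6T8, order 24), S_3 x S_3 (6T9, order 36), S_4 x C_2 (6T11, order 48), (S_3 x S_3) : C_2 (6T13, order 72), PGL(2,5) (6T14, order 120), S_6 (6T16, order 720). By Dedekind's theorem, for a prime p not dividing disc(f) the degrees of the irreducible factors of f mod p form the cycle type of an element of G. Factoring f modulo the 28 such primes p <= 127 (skipping 3, 17, 43, which divide the discriminant), each new pattern first appears at: mod 2: f = (x^6 + x^4 + x^2 + x + 1), pattern 6; mod 7: f = (x)(x^2 + 5x + 3)(x^3 + x^2 + 3), pattern 3+2+1; mod 11: f = (x^2 + 4x + 5)(x^4 + 2x^3 + 2x^2 + 2x + 8), pattern 4+2; mod 13: f = (x + 6)(x + 11)(x^2 + 3x + 5)(x^2 + 12x + 4), pattern 2+2+1+1; mod 61: f = (x + 3)(x + 5)(x + 11)(x + 22)(x^2 + 26x + 14), pattern 2+1+1+1+1; mod 97: f = (x + 11)(x + 13)(x + 50)(x^3 + 29x^2 + 18x + 24), pattern 3+1+1+1; mod 113: f = (x^2 + 6x + 15)(x^2 + 47x + 38)(x^2 + 66x + 24), pattern 2+2+2; mod 127: f = (x^3 + 42x^2 + 99x + 37)(x^3 + 91x^2 + 31x + 86), pattern 3+3. No other pattern occurs in this range, so the set of observed cycle types is {6, 3+2+1, 4+2, 2+2+1+1, 2+1+1+1+1, 3+1+1+1, 2+2+2, 3+3}. The candidates containing elements of all these cycle types are (S_3 x S_3) : C_2 (6T13) of order 72, S_6 (6T16) of order 720; the others are excluded. The observed types are precisely the cycle types that occur in (S_3 x S_3) : C_2 (6T13) (apart from the identity). Each of the other remaining candidates has further cycle types, and by the Chebotarev density theorem the matching factorization patterns would occur for a proportion of primes equal to their share of the group: S_6 (6T16) additionally contains elements of type 5+1, 4+1+1 (234 of its 720 elements, about 32% of primes). None of the 28 primes tested shows any such pattern (for each of these groups the chance of that is below 10^-4), which rules them out. Hence G = (S_3 x S_3) : C_2 (6T13), of order 72.

(S_3 x S_3) : C_2, the group 6T13 of order 72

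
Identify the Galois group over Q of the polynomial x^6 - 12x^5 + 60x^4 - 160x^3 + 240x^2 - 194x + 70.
The polynomial f is an irreducible sextic over Q, so G = Gal(f/Q) is one of the 16 transitive subgroups 6T1, ..., 6T16 of S_6. The discriminant of f is -1292992, which is not a perfect square, so G is not contained in A_6. The transitive groups of degree 6 not contained in A_6 are: C_6 (6T1, order 6), S_3 (6T2, order 6), D_6 (6T3, order 12), C_3 x S_3 (6T5, order 18), A_4 x C_2 (6T6, order 24), S_4 (6T8, order 24), S_3 x S_3 (6T9, order 36), S_4 x C_2 (6T11, order 48), (S_3 x S_3) : C_2 (6T13, order 72), PGL(2,5) (6T14, order 120), S_6 (6T16, order 720). By Dedekind's theorem, for a prime p not dividing disc(f) the degrees of the irreducible factors of f mod p form the cycle type of an element of G. Factoring f modulo the 3 such primes p <= 7 (skipping 2, which divides the discriminant), each new pattern first appears at: mod 3: f = (x^6 + 2x^3 + x + 1), pattern 6; mod 5: f = (x)(x + 4)(x^4 + 4x^3 + 4x^2 + 4x + 4), pattern 4+1+1; mod 7: f = (x)(x^2 + 6x + 3)(x^3 + 3x^2 + 4x + 3), pattern 3+2+1. No other pattern occurs in this range, so the set of observed cycle types is {6, 4+1+1, 3+2+1}. Among the candidates above, the only group containing elements of all these cycle types is S_6 (6T16); every other candidate lacks at least one of them. Hence G = S_6 (6T16), of order 720.

6T16: S_6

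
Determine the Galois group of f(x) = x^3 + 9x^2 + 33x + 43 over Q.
S_3 (also written S3)

The polynomial is an irreducible cubic over Q and its discriminant is -972, which is not a perfect square. For an irreducible cubic, a non-square discriminant gives Galois group S_3.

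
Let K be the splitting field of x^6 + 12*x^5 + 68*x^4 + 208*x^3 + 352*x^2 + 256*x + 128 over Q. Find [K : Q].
72

The degree of the splitting field over Q equals the order of the Galois group, so first determine the group. The polynomial f is an irreducible sextic over Q, so G = Gal(f/Q) is one of the 16 transitive subgroups 6T1, ..., 6T16 of S_6. The discriminant of f is -201485505789952, which is not a perfect square, so G is not contained in A_6. The transitive groups of degree 6 not contained in A_6 are: C_6 (6T1, order 6), S_3 (6T2, order 6), D_6 (6T3, order 12), C_3 x S_3 (6T5, order 18), A_4 x C_2 (6T6, order 24), S_4 (6T8, order 24), S_3 x S_3 (6T9, order 36), S_4 x C_2 (6T11, order 48), (S_3 x S_3) : C_2 (6T13, order 72), PGL(2,5) (6T14, order 120), S_6 (6T16, order 720). By Dedekind's theorem, for a prime p not dividing disc(f) the degrees of the irreducible factors of f mod p form the cycle type of an element of G. Factoring f modulo the 29 such primes p <= 113 (skipping 2, which divides the discriminant), each new pattern first appears at: mod 3: f = (x^6 + 2x^4 + x^3 + x^2 + x + 2), pattern 6; mod 5: f = (x + 4)(x^2 + 2x + 3)(x^3 + x^2 + x + 4), pattern 3+2+1; mod 7: f = (x^2 + 6x + 4)(x^4 + 6x^3 + 2x + 4), pattern 4+2; mod 17: f = (x^3 + 6x^2 + 16x + 6)(x^3 + 6x^2 + 16x + 10), pattern 3+3; mod 19: f = (x^2 + 3x + 11)(x^2 + 10x + 7)(x^2 + 18x + 14), pattern 2+2+2; mod 37: f = (x + 8)(x + 34)(x^2 + 9x + 6)(x^2 + 35x + 32), pattern 2+2+1+1; mod 41: f = (x + 9)(x + 39)(x + 40)(x^3 + 6x^2 + 16x + 39), pattern 3+1+1+1; mod 113: f = (x + 69)(x + 70)(x + 73)(x + 93)(x^2 + 46x + 48), pattern 2+1+1+1+1. No other pattern occurs in this range, so the set of observed cycle types is {6, 3+2+1, 4+2, 3+3, 2+2+2, 2+2+1+1, 3+1+1+1, 2+1+1+1+1}. The candidates containing elements of all these cycle types are (S_3 x S_3) : C_2 (6T13) of order 72, S_6 (6T16) of order 720; the others are excluded. The observed types are precisely the cycle types that occur in (S_3 x S_3) : C_2 (6T13) (apart from the identity). Each of the other remaining candidates has further cycle types, and by the Chebotarev density theorem the matching factorization patterns would occur for a proportion of primes equal to their share of the group: S_6 (6T16) additionally contains elements of type 5+1, 4+1+1 (234 of its 720 elements, about 32% of primes). None of the 29 primes tested shows any such pattern (for each of these groups the chance of that is below 10^-4), which rules them out. Hence G = (S_3 x S_3) : C_2 (6T13), of order 72. The Galois group (S_3 x S_3) : C_2 (6T13) has order 72, so the splitting field has degree 72 over Q.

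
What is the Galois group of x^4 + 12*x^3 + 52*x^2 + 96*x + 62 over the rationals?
The polynomial is an irreducible quartic over Q and its discriminant is -1024, which is not a perfect square, so the Galois group is not contained in A_4. The resolvent cubic y^3 - 52*y^2 + 904*y - 5248 has exactly one rational root, so the Galois group is C_4 or D_4. The quartic remains irreducible over Q(sqrt(disc)), so the group is D_4.

D_4 (also written D4)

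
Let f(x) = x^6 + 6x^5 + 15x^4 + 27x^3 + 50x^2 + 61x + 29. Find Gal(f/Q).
S_6

The polynomial f is an irreducible sextic over Q, so G = Gal(f/Q) is one of the 16 transitive subgroups 6T1, ..., 6T16 of S_6. The discriminant of f is -219439771, which is not a perfect square, so G is not contained in A_6. The transitive groups of degree 6 not contained in A_6 are: C_6 (6T1, order 6), S_3 (6T2, order 6), D_6 (6T3, order 12), C_3 x S_3 (6T5, order 18), A_4 x C_2 (6T6, order 24), S_4 (6T8, order 24), S_3 x S_3 (6T9, order 36), S_4 x C_2 (6T11, order 48), (S_3 x S_3) : C_2 (6T13, order 72), PGL(2,5) (6T14, order 120), S_6 (6T16, order 720). By Dedekind's theorem, for a prime p not dividing disc(f) the degrees of the irreducible factors of f mod p form the cycle type of an element of G. Factoring f modulo the 4 such primes p <= 7, each new pattern first appears at: mod 2: f = (x^6 + x^4 + x^3 + x + 1), pattern 6; mod 3: f = (x + 2)(x^2 + x + 2)(x^3 + 2x + 2), pattern 3+2+1; mod 5: f = (x^3 + 2x^2 + 4x + 4)(x^3 + 4x^2 + 3x + 1), pattern 3+3; mod 7: f = (x + 6)(x^5 + x^3 + x + 6), pattern 5+1. No other pattern occurs in this range, so the set of observed cycle types is {6, 3+2+1, 3+3, 5+1}. Among the candidates above, the only group containing elements of all these cycle types is S_6 (6T16); every other candidate lacks at least one of them. Hence G = S_6 (6T16), of order 720.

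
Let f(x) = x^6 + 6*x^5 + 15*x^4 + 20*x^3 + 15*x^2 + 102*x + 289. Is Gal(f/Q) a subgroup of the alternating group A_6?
No

The polynomial is irreducible of degree 6 over Q. Its discriminant is -9727331052552192, which is not a perfect square. A Galois group lies in the alternating group exactly when the discriminant is a square in Q, so the Galois group ((S_3 x S_3) : C_2) is not contained in A_6.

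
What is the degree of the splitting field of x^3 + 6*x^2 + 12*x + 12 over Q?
The degree of the splitting field over Q equals the order of the Galois group, so first determine the group. The polynomial is an irreducible cubic over Q and its discriminant is -432, which is not a perfect square. For an irreducible cubic, a non-square discriminant gives Galois group S_3. The Galois group S_3 (3T2) has order 6, so the splitting field has degree 6 over Q.

6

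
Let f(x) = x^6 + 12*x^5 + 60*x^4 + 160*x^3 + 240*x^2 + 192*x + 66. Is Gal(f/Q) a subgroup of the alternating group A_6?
The polynomial is irreducible of degree 6 over Q. Its discriminant is -1492992, which is not a perfect square. A Galois group lies in the alternating group exactly when the discriminant is a square in Q, so the Galois group (D_6) is not contained in A_6.

No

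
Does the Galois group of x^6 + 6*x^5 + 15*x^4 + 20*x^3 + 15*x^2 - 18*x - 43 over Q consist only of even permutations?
Yes

The polynomial is irreducible of degree 6 over Q. Its discriminant is 746496000000 = 864000^2, a perfect square. A Galois group lies in the alternating group exactly when the discriminant is a square in Q, so the Galois group (A_6) is contained in A_6.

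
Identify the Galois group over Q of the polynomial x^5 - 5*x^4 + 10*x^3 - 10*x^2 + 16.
The polynomial f is an irreducible quintic over Q, so G = Gal(f/Q) is a transitive subgroup of S_5: one of C_5 (5T1, order 5), D_5 (5T2, order 10), F_20 (5T3, order 20), A_5 (5T4, order 60) or S_5 (5T5, order 120). The discriminant of f is 64000000 = 8000^2, a perfect square, so G is contained in A_5. The transitive groups of degree 5 contained in A_5 are: C_5 (5T1, order 5), D_5 (5T2, order 10), A_5 (5T4, order 60). By Dedekind's theorem, for a prime p not dividing disc(f) the degrees of the irreducible factors of f mod p form the cycle type of an element of G. Factoring f modulo the 23 such primes p <= 97 (skipping 2, 5, which divide the discriminant), each new pattern first appears at: mod 3: f = (x + 2)(x^2 + 1)(x^2 + 2x + 2), pattern 2+2+1; mod 7: f = (x^5 + 2x^4 + 3x^3 + 4x^2 + 2), pattern 5. No other pattern occurs in this range, so the set of observed cycle types is {2+2+1, 5}. The candidates containing elements of all these cycle types are D_5 (5T2) of order 10, A_5 (5T4) of order 60; the others are excluded. The observed types are precisely the cycle types that occur in D_5 (5T2) (apart from the identity). Each of the other remaining candidates has further cycle types, and by the Chebotarev density theorem the matching factorization patterns would occur for a proportion of primes equal to their share of the group: A_5 (5T4) additionally contains elements of type 3+1+1 (20 of its 60 elements, about 33% of primes). None of the 23 primes tested shows any such pattern (for each of these groups the chance of that is below 10^-4), which rules them out. Hence G = D_5 (5T2), of order 10.

D_5 (order 10)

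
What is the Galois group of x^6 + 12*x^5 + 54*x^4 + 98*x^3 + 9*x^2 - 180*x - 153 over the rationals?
A_4, A_4 acting on 6 points

The polynomial f is an irreducible sextic over Q, so G = Gal(f/Q) is one of the 16 transitive subgroups 6T1, ..., 6T16 of S_6. The discriminant of f is 19050624576 = 138024^2, a perfect square, so G is contained in A_6. The transitive groups of degree 6 contained in A_6 are: A_4 (6T4, order 12), S_4 (6T7, order 24), (C_3 x C_3) : C_4 (6T10, order 36), PSL(2,5) (6T12, order 60), A_6 (6T15, order 360). By Dedekind's theorem, for a prime p not dividing disc(f) the degrees of the irreducible factors of f mod p form the cycle type of an element of G. Factoring f modulo the 33 such primes p <= 151 (skipping 2, 3, 71, which divide the discriminant), each new pattern first appears at: mod 5: f = (x^3 + 3x + 3)(x^3 + 2x^2 + x + 4), pattern 3+3; mod 17: f = (x)(x + 13)(x^2 + x + 3)(x^2 + 15x + 15), pattern 2+2+1+1. No other pattern occurs in this range, so the set of observed cycle types is {3+3, 2+2+1+1}. The candidates containing elements of all these cycle types are A_4 (6T4) of order 12, S_4 (6T7) of order 24, (C_3 x C_3) : C_4 (6T10) of order 36, PSL(2,5) (6T12) of order 60, A_6 (6T15) of order 360; the others are excluded. The observed types are precisely the cycle types that occur in A_4 (6T4) (apart from the identity). Each of the other remaining candidates has further cycle types, and by the Chebotarev density theorem the matching factorization patterns would occur for a proportion of primes equal to their share of the group: S_4 (6T7) additionally contains elements of type 4+2 (6 of its 24 elements, about 25% of primes); (C_3 x C_3) : C_4 (6T10) additionally contains elements of type 4+2, 3+1+1+1 (22 of its 36 elements, about 61% of primes); PSL(2,5) (6T12) additionally contains elements of type 5+1 (24 of its 60 elements, about 40% of primes); A_6 (6T15) additionally contains elements of type 5+1, 4+2, 3+1+1+1 (274 of its 360 elements, about 76% of primes). None of the 33 primes tested shows any such pattern (for each of these groups the chance of that is below 10^-4), which rules them out. Hence G = A_4 (6T4), of order 12.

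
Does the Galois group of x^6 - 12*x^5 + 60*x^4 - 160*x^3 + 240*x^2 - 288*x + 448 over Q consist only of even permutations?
No

The polynomial is irreducible of degree 6 over Q. Its discriminant is -9727331052552192, which is not a perfect square. A Galois group lies in the alternating group exactly when the discriminant is a square in Q, so the Galois group ((S_3 x S_3) : C_2) is not contained in A_6.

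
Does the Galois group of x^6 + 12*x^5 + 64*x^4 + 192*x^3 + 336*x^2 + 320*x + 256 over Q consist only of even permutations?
The polynomial is irreducible of degree 6 over Q. Its discriminant is -1849378557919232, which is not a perfect square. A Galois group lies in the alternating group exactly when the discriminant is a square in Q, so the Galois group (S_4 x C_2) is not contained in A_6.

No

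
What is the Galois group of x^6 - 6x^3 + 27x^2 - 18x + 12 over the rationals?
S_3

The polynomial f is an irreducible sextic over Q, so G = Gal(f/Q) is one of the 16 transitive subgroups 6T1, ..., 6T16 of S_6. The discriminant of f is -1160950579200, which is not a perfect square, so G is not contained in A_6. The transitive groups of degree 6 not contained in A_6 are: C_6 (6T1, order 6), S_3 (6T2, order 6), D_6 (6T3, order 12), C_3 x S_3 (6T5, order 18), A_4 x C_2 (6T6, order 24), S_4 (6T8, order 24), S_3 x S_3 (6T9, order 36), S_4 x C_2 (6T11, order 48), (S_3 x S_3) : C_2 (6T13, order 72), PGL(2,5) (6T14, order 120), S_6 (6T16, order 720). By Dedekind's theorem, for a prime p not dividing disc(f) the degrees of the irreducible factors of f mod p form the cycle type of an element of G. Factoring f modulo the 23 such primes p <= 101 (skipping 2, 3, 5, which divide the discriminant), each new pattern first appears at: mod 7: f = (x^3 + x + 6)(x^3 + 6x + 2), pattern 3+3; mod 11: f = (x^2 + 2x + 5)(x^2 + 4x + 2)(x^2 + 5x + 10), pattern 2+2+2; mod 61: f = (x + 6)(x + 12)(x + 14)(x + 18)(x + 35)(x + 37), pattern 1+1+1+1+1+1. No other pattern occurs in this range, so the set of observed cycle types is {3+3, 2+2+2, 1+1+1+1+1+1}. The candidates containing elements of all these cycle types are C_6 (6T1) of order 6, S_3 (6T2) of order 6, D_6 (6T3) of order 12, C_3 x S_3 (6T5) of order 18, A_4 x C_2 (6T6) of order 24, S_4 (6T8) of order 24, S_3 x S_3 (6T9) of order 36, S_4 x C_2 (6T11) of order 48, (S_3 x S_3) : C_2 (6T13) of order 72, PGL(2,5) (6T14) of order 120, S_6 (6T16) of order 720; the others are excluded. The observed types are precisely the cycle types that occur in S_3 (6T2). Each of the other remaining candidates has further cycle types, and by the Chebotarev density theorem the matching factorization patterns would occur for a proportion of primes equal to their share of the group: C_6 (6T1) additionally contains elements of type 6 (2 of its 6 elements, about 33% of primes); D_6 (6T3) additionally contains elements of type 6, 2+2+1+1 (5 of its 12 elements, about 42% of primes); C_3 x S_3 (6T5) additionally contains elements of type 6, 3+1+1+1 (10 of its 18 elements, about 56% of primes); A_4 x C_2 (6T6) additionally contains elements of type 6, 2+2+1+1, 2+1+1+1+1 (14 of its 24 elements, about 58% of primes); S_4 (6T8) additionally contains elements of type 4+1+1, 2+2+1+1 (9 of its 24 elements, about 38% of primes); S_3 x S_3 (6T9) additionally contains elements of type 6, 3+1+1+1, 2+2+1+1 (25 of its 36 elements, about 69% of primes); S_4 x C_2 (6T11) additionally contains elements of type 6, 4+2, 4+1+1, 2+2+1+1, 2+1+1+1+1 (32 of its 48 elements, about 67% of primes); (S_3 x S_3) : C_2 (6T13) additionally contains elements of type 6, 4+2, 3+2+1, 3+1+1+1, 2+2+1+1, 2+1+1+1+1 (61 of its 72 elements, about 85% of primes); PGL(2,5) (6T14) additionally contains elements of type 6, 5+1, 4+1+1, 2+2+1+1 (89 of its 120 elements, about 74% of primes); S_6 (6T16) additionally contains elements of type 6, 5+1, 4+2, 4+1+1, 3+2+1, 3+1+1+1, 2+2+1+1, 2+1+1+1+1 (664 of its 720 elements, about 92% of primes). None of the 23 primes tested shows any such pattern (for each of these groups the chance of that is below 10^-4), which rules them out. Hence G = S_3 (6T2), of order 6.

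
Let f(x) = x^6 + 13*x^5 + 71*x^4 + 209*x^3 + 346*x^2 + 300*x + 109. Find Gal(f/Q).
6T10: (C_3 x C_3) : C_4

The polynomial f is an irreducible sextic over Q, so G = Gal(f/Q) is one of the 16 transitive subgroups 6T1, ..., 6T16 of S_6. The discriminant of f is 525625 = 725^2, a perfect square, so G is contained in A_6. The transitive groups of degree 6 contained in A_6 are: A_4 (6T4, order 12), S_4 (6T7, order 24), (C_3 x C_3) : C_4 (6T10, order 36), PSL(2,5) (6T12, order 60), A_6 (6T15, order 360). By Dedekind's theorem, for a prime p not dividing disc(f) the degrees of the irreducible factors of f mod p form the cycle type of an element of G. Factoring f modulo the 19 such primes p <= 73 (skipping 5, 29, which divide the discriminant), each new pattern first appears at: mod 2: f = (x^2 + x + 1)(x^4 + x + 1), pattern 4+2; mod 11: f = (x^3 + 3x^2 + 5x + 5)(x^3 + 10x^2 + 3x + 2), pattern 3+3; mod 19: f = (x + 13)(x + 14)(x^2 + 8x + 17)(x^2 + 16x + 8), pattern 2+2+1+1; mod 61: f = (x + 30)(x + 37)(x + 44)(x^3 + 24x^2 + 59x + 50), pattern 3+1+1+1. No other pattern occurs in this range, so the set of observed cycle types is {4+2, 3+3, 2+2+1+1, 3+1+1+1}. The candidates containing elements of all these cycle types are (C_3 x C_3) : C_4 (6T10) of order 36, A_6 (6T15) of order 360; the others are excluded. The observed types are precisely the cycle types that occur in (C_3 x C_3) : C_4 (6T10) (apart from the identity). Each of the other remaining candidates has further cycle types, and by the Chebotarev density theorem the matching factorization patterns would occur for a proportion of primes equal to their share of the group: A_6 (6T15) additionally contains elements of type 5+1 (144 of its 360 elements, about 40% of primes). None of the 19 primes tested shows any such pattern (for each of these groups the chance of that is below 10^-4), which rules them out. Hence G = (C_3 x C_3) : C_4 (6T10), of order 36.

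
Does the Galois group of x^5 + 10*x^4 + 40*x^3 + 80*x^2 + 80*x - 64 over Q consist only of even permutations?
The polynomial is irreducible of degree 5 over Q. Its discriminant is 265420800000, which is not a perfect square. A Galois group lies in the alternating group exactly when the discriminant is a square in Q, so the Galois group (F_20) is not contained in A_5.

No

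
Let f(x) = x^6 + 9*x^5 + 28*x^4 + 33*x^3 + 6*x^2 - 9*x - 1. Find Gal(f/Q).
S_3

The polynomial f is an irreducible sextic over Q, so G = Gal(f/Q) is one of the 16 transitive subgroups 6T1, ..., 6T16 of S_6. The discriminant of f is 810448, which is not a perfect square, so G is not contained in A_6. The transitive groups of degree 6 not contained in A_6 are: C_6 (6T1, order 6), S_3 (6T2, order 6), D_6 (6T3, order 12), C_3 x S_3 (6T5, order 18), A_4 x C_2 (6T6, order 24), S_4 (6T8, order 24), S_3 x S_3 (6T9, order 36), S_4 x C_2 (6T11, order 48), (S_3 x S_3) : C_2 (6T13, order 72), PGL(2,5) (6T14, order 120), S_6 (6T16, order 720). By Dedekind's theorem, for a prime p not dividing disc(f) the degrees of the irreducible factors of f mod p form the cycle type of an element of G. Factoring f modulo the 23 such primes p <= 97 (skipping 2, 37, which divide the discriminant), each new pattern first appears at: mod 3: f = (x^3 + x^2 + x + 2)(x^3 + 2x^2 + x + 1), pattern 3+3; mod 5: f = (x^2 + 2x + 3)(x^2 + 3x + 3)(x^2 + 4x + 1), pattern 2+2+2; mod 67: f = (x + 4)(x + 20)(x + 32)(x + 38)(x + 50)(x + 66), pattern 1+1+1+1+1+1. No other pattern occurs in this range, so the set of observed cycle types is {3+3, 2+2+2, 1+1+1+1+1+1}. The candidates containing elements of all these cycle types are C_6 (6T1) of order 6, S_3 (6T2) of order 6, D_6 (6T3) of order 12, C_3 x S_3 (6T5) of order 18, A_4 x C_2 (6T6) of order 24, S_4 (6T8) of order 24, S_3 x S_3 (6T9) of order 36, S_4 x C_2 (6T11) of order 48, (S_3 x S_3) : C_2 (6T13) of order 72, PGL(2,5) (6T14) of order 120, S_6 (6T16) of order 720; the others are excluded. The observed types are precisely the cycle types that occur in S_3 (6T2). Each of the other remaining candidates has further cycle types, and by the Chebotarev density theorem the matching factorization patterns would occur for a proportion of primes equal to their share of the group: C_6 (6T1) additionally contains elements of type 6 (2 of its 6 elements, about 33% of primes); D_6 (6T3) additionally contains elements of type 6, 2+2+1+1 (5 of its 12 elements, about 42% of primes); C_3 x S_3 (6T5) additionally contains elements of type 6, 3+1+1+1 (10 of its 18 elements, about 56% of primes); A_4 x C_2 (6T6) additionally contains elements of type 6, 2+2+1+1, 2+1+1+1+1 (14 of its 24 elements, about 58% of primes); S_4 (6T8) additionally contains elements of type 4+1+1, 2+2+1+1 (9 of its 24 elements, about 38% of primes); S_3 x S_3 (6T9) additionally contains elements of type 6, 3+1+1+1, 2+2+1+1 (25 of its 36 elements, about 69% of primes); S_4 x C_2 (6T11) additionally contains elements of type 6, 4+2, 4+1+1, 2+2+1+1, 2+1+1+1+1 (32 of its 48 elements, about 67% of primes); (S_3 x S_3) : C_2 (6T13) additionally contains elements of type 6, 4+2, 3+2+1, 3+1+1+1, 2+2+1+1, 2+1+1+1+1 (61 of its 72 elements, about 85% of primes); PGL(2,5) (6T14) additionally contains elements of type 6, 5+1, 4+1+1, 2+2+1+1 (89 of its 120 elements, about 74% of primes); S_6 (6T16) additionally contains elements of type 6, 5+1, 4+2, 4+1+1, 3+2+1, 3+1+1+1, 2+2+1+1, 2+1+1+1+1 (664 of its 720 elements, about 92% of primes). None of the 23 primes tested shows any such pattern (for each of these groups the chance of that is below 10^-4), which rules them out. Hence G = S_3 (6T2), of order 6.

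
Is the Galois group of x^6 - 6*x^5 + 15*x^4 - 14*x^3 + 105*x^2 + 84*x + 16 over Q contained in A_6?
The polynomial is irreducible of degree 6 over Q. Its discriminant is -941328478973952, which is not a perfect square. A Galois group lies in the alternating group exactly when the discriminant is a square in Q, so the Galois group (S_3) is not contained in A_6.

No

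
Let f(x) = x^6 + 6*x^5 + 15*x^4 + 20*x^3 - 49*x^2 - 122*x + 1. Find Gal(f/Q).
The polynomial f is an irreducible sextic over Q, so G = Gal(f/Q) is one of the 16 transitive subgroups 6T1, ..., 6T16 of S_6. The discriminant of f is -3603718079512576, which is not a perfect square, so G is not contained in A_6. The transitive groups of degree 6 not contained in A_6 are: C_6 (6T1, order 6), S_3 (6T2, order 6), D_6 (6T3, order 12), C_3 x S_3 (6T5, order 18), A_4 x C_2 (6T6, order 24), S_4 (6T8, order 24), S_3 x S_3 (6T9, order 36), S_4 x C_2 (6T11, order 48), (S_3 x S_3) : C_2 (6T13, order 72), PGL(2,5) (6T14, order 120), S_6 (6T16, order 720). By Dedekind's theorem, for a prime p not dividing disc(f) the degrees of the irreducible factors of f mod p form the cycle type of an element of G. Factoring f modulo the 67 such primes p <= 347 (skipping 2, 229, which divide the discriminant), each new pattern first appears at: mod 3: f = (x^6 + 2x^3 + 2x^2 + x + 1), pattern 6; mod 5: f = (x^3 + 2x^2 + 4x + 4)(x^3 + 4x^2 + 3x + 4), pattern 3+3; mod 7: f = (x + 4)(x + 5)(x^4 + 4x^3 + x^2 + x + 6), pattern 4+1+1; mod 13: f = (x^2 + 2x + 8)(x^4 + 4x^3 + 12x^2 + 3x + 5), pattern 4+2; mod 23: f = (x^2 + 2x + 3)(x^2 + 12x + 14)(x^2 + 15x + 17), pattern 2+2+2; mod 29: f = (x + 10)(x + 21)(x^2 + 27)(x^2 + 4x + 2), pattern 2+2+1+1; mod 193: f = (x + 6)(x + 13)(x + 89)(x + 106)(x + 182)(x + 189), pattern 1+1+1+1+1+1; mod 347: f = (x + 7)(x + 46)(x + 303)(x + 342)(x^2 + 2x + 327), pattern 2+1+1+1+1. No other pattern occurs in this range, so the set of observed cycle types is {6, 3+3, 4+1+1, 4+2, 2+2+2, 2+2+1+1, 1+1+1+1+1+1, 2+1+1+1+1}. The candidates containing elements of all these cycle types are S_4 x C_2 (6T11) of order 48, S_6 (6T16) of order 720; the others are excluded. The observed types are precisely the cycle types that occur in S_4 x C_2 (6T11). Each of the other remaining candidates has further cycle types, and by the Chebotarev density theorem the matching factorization patterns would occur for a proportion of primes equal to their share of the group: S_6 (6T16) additionally contains elements of type 5+1, 3+2+1, 3+1+1+1 (304 of its 720 elements, about 42% of primes). None of the 67 primes tested shows any such pattern (for each of these groups the chance of that is below 10^-4), which rules them out. Hence G = S_4 x C_2 (6T11), of order 48.

S_4 x C_2 (order 48)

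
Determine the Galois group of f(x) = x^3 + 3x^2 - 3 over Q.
C_3

The polynomial is an irreducible cubic over Q and its discriminant is 81 = 9^2, a perfect square. For an irreducible cubic, a square discriminant forces the Galois group to be A_3, the cyclic group of order 3.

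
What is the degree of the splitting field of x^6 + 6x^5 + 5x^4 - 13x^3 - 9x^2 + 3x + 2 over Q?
60

The degree of the splitting field over Q equals the order of the Galois group, so first determine the group. The polynomial f is an irreducible sextic over Q, so G = Gal(f/Q) is one of the 16 transitive subgroups 6T1, ..., 6T16 of S_6. The discriminant of f is 30991489 = 5567^2, a perfect square, so G is contained in A_6. The transitive groups of degree 6 contained in A_6 are: A_4 (6T4, order 12), S_4 (6T7, order 24), (C_3 x C_3) : C_4 (6T10, order 36), PSL(2,5) (6T12, order 60), A_6 (6T15, order 360). By Dedekind's theorem, for a prime p not dividing disc(f) the degrees of the irreducible factors of f mod p form the cycle type of an element of G. Factoring f modulo the 21 such primes p <= 79 (skipping 19, which divides the discriminant), each new pattern first appears at: mod 2: f = (x)(x^5 + x^3 + x^2 + x + 1), pattern 5+1; mod 7: f = (x^3 + x^2 + 3x + 1)(x^3 + 5x^2 + 4x + 2), pattern 3+3; mod 61: f = (x + 3)(x + 25)(x^2 + 48x + 25)(x^2 + 52x + 38), pattern 2+2+1+1. No other pattern occurs in this range, so the set of observed cycle types is {5+1, 3+3, 2+2+1+1}. The candidates containing elements of all these cycle types are PSL(2,5) (6T12) of order 60, A_6 (6T15) of order 360; the others are excluded. The observed types are precisely the cycle types that occur in PSL(2,5) (6T12) (apart from the identity). Each of the other remaining candidates has further cycle types, and by the Chebotarev density theorem the matching factorization patterns would occur for a proportion of primes equal to their share of the group: A_6 (6T15) additionally contains elements of type 4+2, 3+1+1+1 (130 of its 360 elements, about 36% of primes). None of the 21 primes tested shows any such pattern (for each of these groups the chance of that is below 10^-4), which rules them out. Hence G = PSL(2,5) (6T12), of order 60. The Galois group PSL(2,5) (6T12) has order 60, so the splitting field has degree 60 over Q.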